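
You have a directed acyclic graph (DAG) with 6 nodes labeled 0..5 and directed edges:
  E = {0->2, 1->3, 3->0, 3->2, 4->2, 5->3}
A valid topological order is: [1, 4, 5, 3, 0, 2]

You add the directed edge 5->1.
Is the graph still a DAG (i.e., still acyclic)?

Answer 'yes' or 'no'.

Given toposort: [1, 4, 5, 3, 0, 2]
Position of 5: index 2; position of 1: index 0
New edge 5->1: backward (u after v in old order)
Backward edge: old toposort is now invalid. Check if this creates a cycle.
Does 1 already reach 5? Reachable from 1: [0, 1, 2, 3]. NO -> still a DAG (reorder needed).
Still a DAG? yes

Answer: yes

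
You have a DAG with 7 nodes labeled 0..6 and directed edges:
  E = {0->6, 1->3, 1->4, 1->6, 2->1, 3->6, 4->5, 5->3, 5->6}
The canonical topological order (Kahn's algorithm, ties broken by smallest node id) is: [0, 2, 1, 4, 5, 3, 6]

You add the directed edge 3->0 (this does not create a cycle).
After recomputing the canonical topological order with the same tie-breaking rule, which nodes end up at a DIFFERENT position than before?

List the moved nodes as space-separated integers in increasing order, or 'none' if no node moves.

Answer: 0 1 2 3 4 5

Derivation:
Old toposort: [0, 2, 1, 4, 5, 3, 6]
Added edge 3->0
Recompute Kahn (smallest-id tiebreak):
  initial in-degrees: [1, 1, 0, 2, 1, 1, 4]
  ready (indeg=0): [2]
  pop 2: indeg[1]->0 | ready=[1] | order so far=[2]
  pop 1: indeg[3]->1; indeg[4]->0; indeg[6]->3 | ready=[4] | order so far=[2, 1]
  pop 4: indeg[5]->0 | ready=[5] | order so far=[2, 1, 4]
  pop 5: indeg[3]->0; indeg[6]->2 | ready=[3] | order so far=[2, 1, 4, 5]
  pop 3: indeg[0]->0; indeg[6]->1 | ready=[0] | order so far=[2, 1, 4, 5, 3]
  pop 0: indeg[6]->0 | ready=[6] | order so far=[2, 1, 4, 5, 3, 0]
  pop 6: no out-edges | ready=[] | order so far=[2, 1, 4, 5, 3, 0, 6]
New canonical toposort: [2, 1, 4, 5, 3, 0, 6]
Compare positions:
  Node 0: index 0 -> 5 (moved)
  Node 1: index 2 -> 1 (moved)
  Node 2: index 1 -> 0 (moved)
  Node 3: index 5 -> 4 (moved)
  Node 4: index 3 -> 2 (moved)
  Node 5: index 4 -> 3 (moved)
  Node 6: index 6 -> 6 (same)
Nodes that changed position: 0 1 2 3 4 5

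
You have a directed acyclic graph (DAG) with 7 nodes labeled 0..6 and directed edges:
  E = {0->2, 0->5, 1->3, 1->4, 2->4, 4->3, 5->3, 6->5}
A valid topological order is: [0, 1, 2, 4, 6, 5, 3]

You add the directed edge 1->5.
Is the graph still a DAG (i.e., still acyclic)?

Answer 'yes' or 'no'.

Given toposort: [0, 1, 2, 4, 6, 5, 3]
Position of 1: index 1; position of 5: index 5
New edge 1->5: forward
Forward edge: respects the existing order. Still a DAG, same toposort still valid.
Still a DAG? yes

Answer: yes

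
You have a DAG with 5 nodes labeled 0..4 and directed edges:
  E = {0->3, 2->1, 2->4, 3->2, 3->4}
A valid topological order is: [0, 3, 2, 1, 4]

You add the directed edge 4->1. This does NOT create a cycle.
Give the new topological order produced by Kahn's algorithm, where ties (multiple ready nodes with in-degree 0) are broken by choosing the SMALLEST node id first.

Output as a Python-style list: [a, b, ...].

Old toposort: [0, 3, 2, 1, 4]
Added edge: 4->1
Position of 4 (4) > position of 1 (3). Must reorder: 4 must now come before 1.
Run Kahn's algorithm (break ties by smallest node id):
  initial in-degrees: [0, 2, 1, 1, 2]
  ready (indeg=0): [0]
  pop 0: indeg[3]->0 | ready=[3] | order so far=[0]
  pop 3: indeg[2]->0; indeg[4]->1 | ready=[2] | order so far=[0, 3]
  pop 2: indeg[1]->1; indeg[4]->0 | ready=[4] | order so far=[0, 3, 2]
  pop 4: indeg[1]->0 | ready=[1] | order so far=[0, 3, 2, 4]
  pop 1: no out-edges | ready=[] | order so far=[0, 3, 2, 4, 1]
  Result: [0, 3, 2, 4, 1]

Answer: [0, 3, 2, 4, 1]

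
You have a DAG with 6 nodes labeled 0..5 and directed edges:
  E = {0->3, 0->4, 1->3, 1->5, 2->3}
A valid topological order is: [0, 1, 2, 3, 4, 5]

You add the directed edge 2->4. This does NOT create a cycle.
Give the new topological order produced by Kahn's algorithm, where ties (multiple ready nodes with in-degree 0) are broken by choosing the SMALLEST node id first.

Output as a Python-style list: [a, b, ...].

Old toposort: [0, 1, 2, 3, 4, 5]
Added edge: 2->4
Position of 2 (2) < position of 4 (4). Old order still valid.
Run Kahn's algorithm (break ties by smallest node id):
  initial in-degrees: [0, 0, 0, 3, 2, 1]
  ready (indeg=0): [0, 1, 2]
  pop 0: indeg[3]->2; indeg[4]->1 | ready=[1, 2] | order so far=[0]
  pop 1: indeg[3]->1; indeg[5]->0 | ready=[2, 5] | order so far=[0, 1]
  pop 2: indeg[3]->0; indeg[4]->0 | ready=[3, 4, 5] | order so far=[0, 1, 2]
  pop 3: no out-edges | ready=[4, 5] | order so far=[0, 1, 2, 3]
  pop 4: no out-edges | ready=[5] | order so far=[0, 1, 2, 3, 4]
  pop 5: no out-edges | ready=[] | order so far=[0, 1, 2, 3, 4, 5]
  Result: [0, 1, 2, 3, 4, 5]

Answer: [0, 1, 2, 3, 4, 5]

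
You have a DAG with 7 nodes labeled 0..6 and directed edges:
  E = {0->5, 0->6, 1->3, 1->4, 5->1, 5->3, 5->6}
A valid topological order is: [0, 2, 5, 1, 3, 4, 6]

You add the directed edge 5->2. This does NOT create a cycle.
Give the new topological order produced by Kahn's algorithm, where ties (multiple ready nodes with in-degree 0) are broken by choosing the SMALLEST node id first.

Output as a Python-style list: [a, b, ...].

Answer: [0, 5, 1, 2, 3, 4, 6]

Derivation:
Old toposort: [0, 2, 5, 1, 3, 4, 6]
Added edge: 5->2
Position of 5 (2) > position of 2 (1). Must reorder: 5 must now come before 2.
Run Kahn's algorithm (break ties by smallest node id):
  initial in-degrees: [0, 1, 1, 2, 1, 1, 2]
  ready (indeg=0): [0]
  pop 0: indeg[5]->0; indeg[6]->1 | ready=[5] | order so far=[0]
  pop 5: indeg[1]->0; indeg[2]->0; indeg[3]->1; indeg[6]->0 | ready=[1, 2, 6] | order so far=[0, 5]
  pop 1: indeg[3]->0; indeg[4]->0 | ready=[2, 3, 4, 6] | order so far=[0, 5, 1]
  pop 2: no out-edges | ready=[3, 4, 6] | order so far=[0, 5, 1, 2]
  pop 3: no out-edges | ready=[4, 6] | order so far=[0, 5, 1, 2, 3]
  pop 4: no out-edges | ready=[6] | order so far=[0, 5, 1, 2, 3, 4]
  pop 6: no out-edges | ready=[] | order so far=[0, 5, 1, 2, 3, 4, 6]
  Result: [0, 5, 1, 2, 3, 4, 6]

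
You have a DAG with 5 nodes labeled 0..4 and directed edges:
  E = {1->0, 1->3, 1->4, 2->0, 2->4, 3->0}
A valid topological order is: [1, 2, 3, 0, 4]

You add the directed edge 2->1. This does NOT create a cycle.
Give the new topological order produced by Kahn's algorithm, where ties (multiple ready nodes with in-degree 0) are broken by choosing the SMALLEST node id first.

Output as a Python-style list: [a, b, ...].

Old toposort: [1, 2, 3, 0, 4]
Added edge: 2->1
Position of 2 (1) > position of 1 (0). Must reorder: 2 must now come before 1.
Run Kahn's algorithm (break ties by smallest node id):
  initial in-degrees: [3, 1, 0, 1, 2]
  ready (indeg=0): [2]
  pop 2: indeg[0]->2; indeg[1]->0; indeg[4]->1 | ready=[1] | order so far=[2]
  pop 1: indeg[0]->1; indeg[3]->0; indeg[4]->0 | ready=[3, 4] | order so far=[2, 1]
  pop 3: indeg[0]->0 | ready=[0, 4] | order so far=[2, 1, 3]
  pop 0: no out-edges | ready=[4] | order so far=[2, 1, 3, 0]
  pop 4: no out-edges | ready=[] | order so far=[2, 1, 3, 0, 4]
  Result: [2, 1, 3, 0, 4]

Answer: [2, 1, 3, 0, 4]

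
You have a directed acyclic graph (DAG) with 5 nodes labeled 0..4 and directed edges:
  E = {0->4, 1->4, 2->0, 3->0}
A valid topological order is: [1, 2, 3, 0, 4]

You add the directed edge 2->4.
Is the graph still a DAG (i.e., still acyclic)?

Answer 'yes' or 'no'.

Answer: yes

Derivation:
Given toposort: [1, 2, 3, 0, 4]
Position of 2: index 1; position of 4: index 4
New edge 2->4: forward
Forward edge: respects the existing order. Still a DAG, same toposort still valid.
Still a DAG? yes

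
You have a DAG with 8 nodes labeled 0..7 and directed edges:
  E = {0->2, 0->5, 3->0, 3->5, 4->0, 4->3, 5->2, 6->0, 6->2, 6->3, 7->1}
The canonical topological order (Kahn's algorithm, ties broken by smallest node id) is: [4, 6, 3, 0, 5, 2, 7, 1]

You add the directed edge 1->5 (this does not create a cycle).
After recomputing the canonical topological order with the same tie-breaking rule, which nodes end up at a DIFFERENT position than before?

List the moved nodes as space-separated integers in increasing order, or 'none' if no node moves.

Old toposort: [4, 6, 3, 0, 5, 2, 7, 1]
Added edge 1->5
Recompute Kahn (smallest-id tiebreak):
  initial in-degrees: [3, 1, 3, 2, 0, 3, 0, 0]
  ready (indeg=0): [4, 6, 7]
  pop 4: indeg[0]->2; indeg[3]->1 | ready=[6, 7] | order so far=[4]
  pop 6: indeg[0]->1; indeg[2]->2; indeg[3]->0 | ready=[3, 7] | order so far=[4, 6]
  pop 3: indeg[0]->0; indeg[5]->2 | ready=[0, 7] | order so far=[4, 6, 3]
  pop 0: indeg[2]->1; indeg[5]->1 | ready=[7] | order so far=[4, 6, 3, 0]
  pop 7: indeg[1]->0 | ready=[1] | order so far=[4, 6, 3, 0, 7]
  pop 1: indeg[5]->0 | ready=[5] | order so far=[4, 6, 3, 0, 7, 1]
  pop 5: indeg[2]->0 | ready=[2] | order so far=[4, 6, 3, 0, 7, 1, 5]
  pop 2: no out-edges | ready=[] | order so far=[4, 6, 3, 0, 7, 1, 5, 2]
New canonical toposort: [4, 6, 3, 0, 7, 1, 5, 2]
Compare positions:
  Node 0: index 3 -> 3 (same)
  Node 1: index 7 -> 5 (moved)
  Node 2: index 5 -> 7 (moved)
  Node 3: index 2 -> 2 (same)
  Node 4: index 0 -> 0 (same)
  Node 5: index 4 -> 6 (moved)
  Node 6: index 1 -> 1 (same)
  Node 7: index 6 -> 4 (moved)
Nodes that changed position: 1 2 5 7

Answer: 1 2 5 7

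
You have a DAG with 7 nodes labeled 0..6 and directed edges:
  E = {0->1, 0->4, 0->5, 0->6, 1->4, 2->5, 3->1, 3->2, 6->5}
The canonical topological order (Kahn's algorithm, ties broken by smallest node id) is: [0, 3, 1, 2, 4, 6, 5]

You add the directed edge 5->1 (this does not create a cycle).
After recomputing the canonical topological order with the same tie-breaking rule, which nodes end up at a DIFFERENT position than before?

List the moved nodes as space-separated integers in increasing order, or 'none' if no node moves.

Answer: 1 2 4 5 6

Derivation:
Old toposort: [0, 3, 1, 2, 4, 6, 5]
Added edge 5->1
Recompute Kahn (smallest-id tiebreak):
  initial in-degrees: [0, 3, 1, 0, 2, 3, 1]
  ready (indeg=0): [0, 3]
  pop 0: indeg[1]->2; indeg[4]->1; indeg[5]->2; indeg[6]->0 | ready=[3, 6] | order so far=[0]
  pop 3: indeg[1]->1; indeg[2]->0 | ready=[2, 6] | order so far=[0, 3]
  pop 2: indeg[5]->1 | ready=[6] | order so far=[0, 3, 2]
  pop 6: indeg[5]->0 | ready=[5] | order so far=[0, 3, 2, 6]
  pop 5: indeg[1]->0 | ready=[1] | order so far=[0, 3, 2, 6, 5]
  pop 1: indeg[4]->0 | ready=[4] | order so far=[0, 3, 2, 6, 5, 1]
  pop 4: no out-edges | ready=[] | order so far=[0, 3, 2, 6, 5, 1, 4]
New canonical toposort: [0, 3, 2, 6, 5, 1, 4]
Compare positions:
  Node 0: index 0 -> 0 (same)
  Node 1: index 2 -> 5 (moved)
  Node 2: index 3 -> 2 (moved)
  Node 3: index 1 -> 1 (same)
  Node 4: index 4 -> 6 (moved)
  Node 5: index 6 -> 4 (moved)
  Node 6: index 5 -> 3 (moved)
Nodes that changed position: 1 2 4 5 6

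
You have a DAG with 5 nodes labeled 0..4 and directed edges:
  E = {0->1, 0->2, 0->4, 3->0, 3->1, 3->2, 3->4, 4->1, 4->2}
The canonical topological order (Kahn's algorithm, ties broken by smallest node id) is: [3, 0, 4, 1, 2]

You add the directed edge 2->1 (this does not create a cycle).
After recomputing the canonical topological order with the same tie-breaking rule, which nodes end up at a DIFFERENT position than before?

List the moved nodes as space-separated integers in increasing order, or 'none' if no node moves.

Answer: 1 2

Derivation:
Old toposort: [3, 0, 4, 1, 2]
Added edge 2->1
Recompute Kahn (smallest-id tiebreak):
  initial in-degrees: [1, 4, 3, 0, 2]
  ready (indeg=0): [3]
  pop 3: indeg[0]->0; indeg[1]->3; indeg[2]->2; indeg[4]->1 | ready=[0] | order so far=[3]
  pop 0: indeg[1]->2; indeg[2]->1; indeg[4]->0 | ready=[4] | order so far=[3, 0]
  pop 4: indeg[1]->1; indeg[2]->0 | ready=[2] | order so far=[3, 0, 4]
  pop 2: indeg[1]->0 | ready=[1] | order so far=[3, 0, 4, 2]
  pop 1: no out-edges | ready=[] | order so far=[3, 0, 4, 2, 1]
New canonical toposort: [3, 0, 4, 2, 1]
Compare positions:
  Node 0: index 1 -> 1 (same)
  Node 1: index 3 -> 4 (moved)
  Node 2: index 4 -> 3 (moved)
  Node 3: index 0 -> 0 (same)
  Node 4: index 2 -> 2 (same)
Nodes that changed position: 1 2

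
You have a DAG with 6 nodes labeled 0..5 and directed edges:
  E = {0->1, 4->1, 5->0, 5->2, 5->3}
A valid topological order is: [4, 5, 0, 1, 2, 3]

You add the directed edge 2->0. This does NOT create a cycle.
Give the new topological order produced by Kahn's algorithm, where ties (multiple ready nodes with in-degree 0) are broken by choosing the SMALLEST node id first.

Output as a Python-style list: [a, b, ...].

Old toposort: [4, 5, 0, 1, 2, 3]
Added edge: 2->0
Position of 2 (4) > position of 0 (2). Must reorder: 2 must now come before 0.
Run Kahn's algorithm (break ties by smallest node id):
  initial in-degrees: [2, 2, 1, 1, 0, 0]
  ready (indeg=0): [4, 5]
  pop 4: indeg[1]->1 | ready=[5] | order so far=[4]
  pop 5: indeg[0]->1; indeg[2]->0; indeg[3]->0 | ready=[2, 3] | order so far=[4, 5]
  pop 2: indeg[0]->0 | ready=[0, 3] | order so far=[4, 5, 2]
  pop 0: indeg[1]->0 | ready=[1, 3] | order so far=[4, 5, 2, 0]
  pop 1: no out-edges | ready=[3] | order so far=[4, 5, 2, 0, 1]
  pop 3: no out-edges | ready=[] | order so far=[4, 5, 2, 0, 1, 3]
  Result: [4, 5, 2, 0, 1, 3]

Answer: [4, 5, 2, 0, 1, 3]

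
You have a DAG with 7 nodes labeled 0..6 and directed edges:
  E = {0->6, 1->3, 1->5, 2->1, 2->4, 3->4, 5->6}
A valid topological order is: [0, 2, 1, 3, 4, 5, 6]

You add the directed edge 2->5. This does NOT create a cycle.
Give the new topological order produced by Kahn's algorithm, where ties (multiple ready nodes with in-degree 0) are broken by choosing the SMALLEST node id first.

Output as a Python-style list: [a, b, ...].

Answer: [0, 2, 1, 3, 4, 5, 6]

Derivation:
Old toposort: [0, 2, 1, 3, 4, 5, 6]
Added edge: 2->5
Position of 2 (1) < position of 5 (5). Old order still valid.
Run Kahn's algorithm (break ties by smallest node id):
  initial in-degrees: [0, 1, 0, 1, 2, 2, 2]
  ready (indeg=0): [0, 2]
  pop 0: indeg[6]->1 | ready=[2] | order so far=[0]
  pop 2: indeg[1]->0; indeg[4]->1; indeg[5]->1 | ready=[1] | order so far=[0, 2]
  pop 1: indeg[3]->0; indeg[5]->0 | ready=[3, 5] | order so far=[0, 2, 1]
  pop 3: indeg[4]->0 | ready=[4, 5] | order so far=[0, 2, 1, 3]
  pop 4: no out-edges | ready=[5] | order so far=[0, 2, 1, 3, 4]
  pop 5: indeg[6]->0 | ready=[6] | order so far=[0, 2, 1, 3, 4, 5]
  pop 6: no out-edges | ready=[] | order so far=[0, 2, 1, 3, 4, 5, 6]
  Result: [0, 2, 1, 3, 4, 5, 6]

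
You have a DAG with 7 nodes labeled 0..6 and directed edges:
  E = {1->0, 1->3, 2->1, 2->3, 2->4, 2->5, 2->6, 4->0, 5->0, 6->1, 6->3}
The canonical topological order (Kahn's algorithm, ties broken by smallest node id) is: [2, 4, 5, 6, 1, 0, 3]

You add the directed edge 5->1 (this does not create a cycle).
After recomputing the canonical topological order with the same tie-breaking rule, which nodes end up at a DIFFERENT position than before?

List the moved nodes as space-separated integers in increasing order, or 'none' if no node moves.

Old toposort: [2, 4, 5, 6, 1, 0, 3]
Added edge 5->1
Recompute Kahn (smallest-id tiebreak):
  initial in-degrees: [3, 3, 0, 3, 1, 1, 1]
  ready (indeg=0): [2]
  pop 2: indeg[1]->2; indeg[3]->2; indeg[4]->0; indeg[5]->0; indeg[6]->0 | ready=[4, 5, 6] | order so far=[2]
  pop 4: indeg[0]->2 | ready=[5, 6] | order so far=[2, 4]
  pop 5: indeg[0]->1; indeg[1]->1 | ready=[6] | order so far=[2, 4, 5]
  pop 6: indeg[1]->0; indeg[3]->1 | ready=[1] | order so far=[2, 4, 5, 6]
  pop 1: indeg[0]->0; indeg[3]->0 | ready=[0, 3] | order so far=[2, 4, 5, 6, 1]
  pop 0: no out-edges | ready=[3] | order so far=[2, 4, 5, 6, 1, 0]
  pop 3: no out-edges | ready=[] | order so far=[2, 4, 5, 6, 1, 0, 3]
New canonical toposort: [2, 4, 5, 6, 1, 0, 3]
Compare positions:
  Node 0: index 5 -> 5 (same)
  Node 1: index 4 -> 4 (same)
  Node 2: index 0 -> 0 (same)
  Node 3: index 6 -> 6 (same)
  Node 4: index 1 -> 1 (same)
  Node 5: index 2 -> 2 (same)
  Node 6: index 3 -> 3 (same)
Nodes that changed position: none

Answer: none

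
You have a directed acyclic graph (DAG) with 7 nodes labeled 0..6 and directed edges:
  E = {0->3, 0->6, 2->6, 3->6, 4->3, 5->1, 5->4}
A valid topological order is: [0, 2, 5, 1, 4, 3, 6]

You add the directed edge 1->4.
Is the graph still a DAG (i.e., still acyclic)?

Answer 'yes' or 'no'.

Given toposort: [0, 2, 5, 1, 4, 3, 6]
Position of 1: index 3; position of 4: index 4
New edge 1->4: forward
Forward edge: respects the existing order. Still a DAG, same toposort still valid.
Still a DAG? yes

Answer: yes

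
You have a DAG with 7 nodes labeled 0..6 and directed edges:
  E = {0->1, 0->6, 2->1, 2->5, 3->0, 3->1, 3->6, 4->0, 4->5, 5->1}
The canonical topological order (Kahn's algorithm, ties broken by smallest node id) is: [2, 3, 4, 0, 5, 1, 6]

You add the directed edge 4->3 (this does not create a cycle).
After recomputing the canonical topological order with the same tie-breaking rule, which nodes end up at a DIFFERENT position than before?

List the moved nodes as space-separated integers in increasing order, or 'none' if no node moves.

Answer: 3 4

Derivation:
Old toposort: [2, 3, 4, 0, 5, 1, 6]
Added edge 4->3
Recompute Kahn (smallest-id tiebreak):
  initial in-degrees: [2, 4, 0, 1, 0, 2, 2]
  ready (indeg=0): [2, 4]
  pop 2: indeg[1]->3; indeg[5]->1 | ready=[4] | order so far=[2]
  pop 4: indeg[0]->1; indeg[3]->0; indeg[5]->0 | ready=[3, 5] | order so far=[2, 4]
  pop 3: indeg[0]->0; indeg[1]->2; indeg[6]->1 | ready=[0, 5] | order so far=[2, 4, 3]
  pop 0: indeg[1]->1; indeg[6]->0 | ready=[5, 6] | order so far=[2, 4, 3, 0]
  pop 5: indeg[1]->0 | ready=[1, 6] | order so far=[2, 4, 3, 0, 5]
  pop 1: no out-edges | ready=[6] | order so far=[2, 4, 3, 0, 5, 1]
  pop 6: no out-edges | ready=[] | order so far=[2, 4, 3, 0, 5, 1, 6]
New canonical toposort: [2, 4, 3, 0, 5, 1, 6]
Compare positions:
  Node 0: index 3 -> 3 (same)
  Node 1: index 5 -> 5 (same)
  Node 2: index 0 -> 0 (same)
  Node 3: index 1 -> 2 (moved)
  Node 4: index 2 -> 1 (moved)
  Node 5: index 4 -> 4 (same)
  Node 6: index 6 -> 6 (same)
Nodes that changed position: 3 4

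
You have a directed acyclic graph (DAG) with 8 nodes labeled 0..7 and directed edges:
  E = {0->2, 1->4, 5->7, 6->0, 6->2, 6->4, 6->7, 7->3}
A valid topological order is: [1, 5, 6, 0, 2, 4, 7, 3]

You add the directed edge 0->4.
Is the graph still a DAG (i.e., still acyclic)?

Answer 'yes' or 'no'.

Given toposort: [1, 5, 6, 0, 2, 4, 7, 3]
Position of 0: index 3; position of 4: index 5
New edge 0->4: forward
Forward edge: respects the existing order. Still a DAG, same toposort still valid.
Still a DAG? yes

Answer: yes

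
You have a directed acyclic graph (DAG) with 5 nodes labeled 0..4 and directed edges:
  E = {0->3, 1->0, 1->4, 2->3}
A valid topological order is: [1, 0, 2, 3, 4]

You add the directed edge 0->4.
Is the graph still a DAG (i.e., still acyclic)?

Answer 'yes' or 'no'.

Given toposort: [1, 0, 2, 3, 4]
Position of 0: index 1; position of 4: index 4
New edge 0->4: forward
Forward edge: respects the existing order. Still a DAG, same toposort still valid.
Still a DAG? yes

Answer: yes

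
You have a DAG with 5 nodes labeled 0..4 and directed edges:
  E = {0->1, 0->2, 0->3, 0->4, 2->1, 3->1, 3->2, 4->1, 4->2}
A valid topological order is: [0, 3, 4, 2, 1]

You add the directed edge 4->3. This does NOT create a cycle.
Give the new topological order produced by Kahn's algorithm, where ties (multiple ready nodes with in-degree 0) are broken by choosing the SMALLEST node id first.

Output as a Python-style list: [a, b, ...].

Answer: [0, 4, 3, 2, 1]

Derivation:
Old toposort: [0, 3, 4, 2, 1]
Added edge: 4->3
Position of 4 (2) > position of 3 (1). Must reorder: 4 must now come before 3.
Run Kahn's algorithm (break ties by smallest node id):
  initial in-degrees: [0, 4, 3, 2, 1]
  ready (indeg=0): [0]
  pop 0: indeg[1]->3; indeg[2]->2; indeg[3]->1; indeg[4]->0 | ready=[4] | order so far=[0]
  pop 4: indeg[1]->2; indeg[2]->1; indeg[3]->0 | ready=[3] | order so far=[0, 4]
  pop 3: indeg[1]->1; indeg[2]->0 | ready=[2] | order so far=[0, 4, 3]
  pop 2: indeg[1]->0 | ready=[1] | order so far=[0, 4, 3, 2]
  pop 1: no out-edges | ready=[] | order so far=[0, 4, 3, 2, 1]
  Result: [0, 4, 3, 2, 1]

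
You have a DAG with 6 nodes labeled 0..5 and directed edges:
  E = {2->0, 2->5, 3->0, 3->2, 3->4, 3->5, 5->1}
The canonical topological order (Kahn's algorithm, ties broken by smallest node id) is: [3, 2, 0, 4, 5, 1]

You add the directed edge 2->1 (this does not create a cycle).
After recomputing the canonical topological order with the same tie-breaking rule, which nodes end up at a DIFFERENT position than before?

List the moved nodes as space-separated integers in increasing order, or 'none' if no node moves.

Old toposort: [3, 2, 0, 4, 5, 1]
Added edge 2->1
Recompute Kahn (smallest-id tiebreak):
  initial in-degrees: [2, 2, 1, 0, 1, 2]
  ready (indeg=0): [3]
  pop 3: indeg[0]->1; indeg[2]->0; indeg[4]->0; indeg[5]->1 | ready=[2, 4] | order so far=[3]
  pop 2: indeg[0]->0; indeg[1]->1; indeg[5]->0 | ready=[0, 4, 5] | order so far=[3, 2]
  pop 0: no out-edges | ready=[4, 5] | order so far=[3, 2, 0]
  pop 4: no out-edges | ready=[5] | order so far=[3, 2, 0, 4]
  pop 5: indeg[1]->0 | ready=[1] | order so far=[3, 2, 0, 4, 5]
  pop 1: no out-edges | ready=[] | order so far=[3, 2, 0, 4, 5, 1]
New canonical toposort: [3, 2, 0, 4, 5, 1]
Compare positions:
  Node 0: index 2 -> 2 (same)
  Node 1: index 5 -> 5 (same)
  Node 2: index 1 -> 1 (same)
  Node 3: index 0 -> 0 (same)
  Node 4: index 3 -> 3 (same)
  Node 5: index 4 -> 4 (same)
Nodes that changed position: none

Answer: none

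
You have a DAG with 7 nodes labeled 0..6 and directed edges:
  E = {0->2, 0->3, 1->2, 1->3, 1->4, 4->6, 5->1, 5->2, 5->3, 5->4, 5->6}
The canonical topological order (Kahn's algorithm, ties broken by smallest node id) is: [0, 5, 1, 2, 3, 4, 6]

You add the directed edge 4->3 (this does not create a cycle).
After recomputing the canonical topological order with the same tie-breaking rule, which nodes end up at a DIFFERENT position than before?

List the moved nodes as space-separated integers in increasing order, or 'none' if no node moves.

Answer: 3 4

Derivation:
Old toposort: [0, 5, 1, 2, 3, 4, 6]
Added edge 4->3
Recompute Kahn (smallest-id tiebreak):
  initial in-degrees: [0, 1, 3, 4, 2, 0, 2]
  ready (indeg=0): [0, 5]
  pop 0: indeg[2]->2; indeg[3]->3 | ready=[5] | order so far=[0]
  pop 5: indeg[1]->0; indeg[2]->1; indeg[3]->2; indeg[4]->1; indeg[6]->1 | ready=[1] | order so far=[0, 5]
  pop 1: indeg[2]->0; indeg[3]->1; indeg[4]->0 | ready=[2, 4] | order so far=[0, 5, 1]
  pop 2: no out-edges | ready=[4] | order so far=[0, 5, 1, 2]
  pop 4: indeg[3]->0; indeg[6]->0 | ready=[3, 6] | order so far=[0, 5, 1, 2, 4]
  pop 3: no out-edges | ready=[6] | order so far=[0, 5, 1, 2, 4, 3]
  pop 6: no out-edges | ready=[] | order so far=[0, 5, 1, 2, 4, 3, 6]
New canonical toposort: [0, 5, 1, 2, 4, 3, 6]
Compare positions:
  Node 0: index 0 -> 0 (same)
  Node 1: index 2 -> 2 (same)
  Node 2: index 3 -> 3 (same)
  Node 3: index 4 -> 5 (moved)
  Node 4: index 5 -> 4 (moved)
  Node 5: index 1 -> 1 (same)
  Node 6: index 6 -> 6 (same)
Nodes that changed position: 3 4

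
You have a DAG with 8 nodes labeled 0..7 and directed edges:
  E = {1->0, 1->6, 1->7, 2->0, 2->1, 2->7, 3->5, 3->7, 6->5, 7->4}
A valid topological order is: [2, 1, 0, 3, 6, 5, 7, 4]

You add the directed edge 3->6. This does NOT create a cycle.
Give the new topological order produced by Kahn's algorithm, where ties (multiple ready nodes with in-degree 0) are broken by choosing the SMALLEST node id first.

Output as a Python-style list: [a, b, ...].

Answer: [2, 1, 0, 3, 6, 5, 7, 4]

Derivation:
Old toposort: [2, 1, 0, 3, 6, 5, 7, 4]
Added edge: 3->6
Position of 3 (3) < position of 6 (4). Old order still valid.
Run Kahn's algorithm (break ties by smallest node id):
  initial in-degrees: [2, 1, 0, 0, 1, 2, 2, 3]
  ready (indeg=0): [2, 3]
  pop 2: indeg[0]->1; indeg[1]->0; indeg[7]->2 | ready=[1, 3] | order so far=[2]
  pop 1: indeg[0]->0; indeg[6]->1; indeg[7]->1 | ready=[0, 3] | order so far=[2, 1]
  pop 0: no out-edges | ready=[3] | order so far=[2, 1, 0]
  pop 3: indeg[5]->1; indeg[6]->0; indeg[7]->0 | ready=[6, 7] | order so far=[2, 1, 0, 3]
  pop 6: indeg[5]->0 | ready=[5, 7] | order so far=[2, 1, 0, 3, 6]
  pop 5: no out-edges | ready=[7] | order so far=[2, 1, 0, 3, 6, 5]
  pop 7: indeg[4]->0 | ready=[4] | order so far=[2, 1, 0, 3, 6, 5, 7]
  pop 4: no out-edges | ready=[] | order so far=[2, 1, 0, 3, 6, 5, 7, 4]
  Result: [2, 1, 0, 3, 6, 5, 7, 4]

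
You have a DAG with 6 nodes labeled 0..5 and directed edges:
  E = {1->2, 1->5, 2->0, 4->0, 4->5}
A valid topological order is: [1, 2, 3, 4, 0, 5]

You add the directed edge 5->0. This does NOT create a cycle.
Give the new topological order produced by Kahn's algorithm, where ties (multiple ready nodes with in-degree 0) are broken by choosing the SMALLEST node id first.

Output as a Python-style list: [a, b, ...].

Old toposort: [1, 2, 3, 4, 0, 5]
Added edge: 5->0
Position of 5 (5) > position of 0 (4). Must reorder: 5 must now come before 0.
Run Kahn's algorithm (break ties by smallest node id):
  initial in-degrees: [3, 0, 1, 0, 0, 2]
  ready (indeg=0): [1, 3, 4]
  pop 1: indeg[2]->0; indeg[5]->1 | ready=[2, 3, 4] | order so far=[1]
  pop 2: indeg[0]->2 | ready=[3, 4] | order so far=[1, 2]
  pop 3: no out-edges | ready=[4] | order so far=[1, 2, 3]
  pop 4: indeg[0]->1; indeg[5]->0 | ready=[5] | order so far=[1, 2, 3, 4]
  pop 5: indeg[0]->0 | ready=[0] | order so far=[1, 2, 3, 4, 5]
  pop 0: no out-edges | ready=[] | order so far=[1, 2, 3, 4, 5, 0]
  Result: [1, 2, 3, 4, 5, 0]

Answer: [1, 2, 3, 4, 5, 0]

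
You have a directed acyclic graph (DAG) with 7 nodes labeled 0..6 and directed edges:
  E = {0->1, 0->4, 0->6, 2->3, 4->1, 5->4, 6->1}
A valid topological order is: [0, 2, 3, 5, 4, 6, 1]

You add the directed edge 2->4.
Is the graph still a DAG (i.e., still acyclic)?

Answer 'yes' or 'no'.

Answer: yes

Derivation:
Given toposort: [0, 2, 3, 5, 4, 6, 1]
Position of 2: index 1; position of 4: index 4
New edge 2->4: forward
Forward edge: respects the existing order. Still a DAG, same toposort still valid.
Still a DAG? yes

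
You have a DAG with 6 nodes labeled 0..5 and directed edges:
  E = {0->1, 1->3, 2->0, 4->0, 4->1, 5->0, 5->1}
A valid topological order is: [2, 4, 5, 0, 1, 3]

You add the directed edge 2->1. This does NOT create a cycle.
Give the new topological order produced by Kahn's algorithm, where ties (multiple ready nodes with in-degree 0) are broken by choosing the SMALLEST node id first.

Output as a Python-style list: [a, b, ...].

Answer: [2, 4, 5, 0, 1, 3]

Derivation:
Old toposort: [2, 4, 5, 0, 1, 3]
Added edge: 2->1
Position of 2 (0) < position of 1 (4). Old order still valid.
Run Kahn's algorithm (break ties by smallest node id):
  initial in-degrees: [3, 4, 0, 1, 0, 0]
  ready (indeg=0): [2, 4, 5]
  pop 2: indeg[0]->2; indeg[1]->3 | ready=[4, 5] | order so far=[2]
  pop 4: indeg[0]->1; indeg[1]->2 | ready=[5] | order so far=[2, 4]
  pop 5: indeg[0]->0; indeg[1]->1 | ready=[0] | order so far=[2, 4, 5]
  pop 0: indeg[1]->0 | ready=[1] | order so far=[2, 4, 5, 0]
  pop 1: indeg[3]->0 | ready=[3] | order so far=[2, 4, 5, 0, 1]
  pop 3: no out-edges | ready=[] | order so far=[2, 4, 5, 0, 1, 3]
  Result: [2, 4, 5, 0, 1, 3]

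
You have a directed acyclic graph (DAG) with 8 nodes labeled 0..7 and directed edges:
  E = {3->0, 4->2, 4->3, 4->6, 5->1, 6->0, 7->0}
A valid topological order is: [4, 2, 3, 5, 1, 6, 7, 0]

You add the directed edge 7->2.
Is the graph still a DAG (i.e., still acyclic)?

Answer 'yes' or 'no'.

Given toposort: [4, 2, 3, 5, 1, 6, 7, 0]
Position of 7: index 6; position of 2: index 1
New edge 7->2: backward (u after v in old order)
Backward edge: old toposort is now invalid. Check if this creates a cycle.
Does 2 already reach 7? Reachable from 2: [2]. NO -> still a DAG (reorder needed).
Still a DAG? yes

Answer: yes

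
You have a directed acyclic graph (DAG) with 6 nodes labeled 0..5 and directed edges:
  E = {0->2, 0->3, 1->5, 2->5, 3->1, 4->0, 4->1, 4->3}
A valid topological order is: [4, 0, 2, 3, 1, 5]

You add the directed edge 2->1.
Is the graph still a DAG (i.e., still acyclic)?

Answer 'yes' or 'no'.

Given toposort: [4, 0, 2, 3, 1, 5]
Position of 2: index 2; position of 1: index 4
New edge 2->1: forward
Forward edge: respects the existing order. Still a DAG, same toposort still valid.
Still a DAG? yes

Answer: yes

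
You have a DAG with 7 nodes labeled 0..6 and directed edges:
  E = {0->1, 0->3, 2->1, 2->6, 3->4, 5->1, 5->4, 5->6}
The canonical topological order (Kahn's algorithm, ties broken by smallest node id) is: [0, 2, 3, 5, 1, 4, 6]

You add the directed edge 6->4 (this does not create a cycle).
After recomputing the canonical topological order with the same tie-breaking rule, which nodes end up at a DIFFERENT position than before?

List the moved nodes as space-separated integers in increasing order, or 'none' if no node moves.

Old toposort: [0, 2, 3, 5, 1, 4, 6]
Added edge 6->4
Recompute Kahn (smallest-id tiebreak):
  initial in-degrees: [0, 3, 0, 1, 3, 0, 2]
  ready (indeg=0): [0, 2, 5]
  pop 0: indeg[1]->2; indeg[3]->0 | ready=[2, 3, 5] | order so far=[0]
  pop 2: indeg[1]->1; indeg[6]->1 | ready=[3, 5] | order so far=[0, 2]
  pop 3: indeg[4]->2 | ready=[5] | order so far=[0, 2, 3]
  pop 5: indeg[1]->0; indeg[4]->1; indeg[6]->0 | ready=[1, 6] | order so far=[0, 2, 3, 5]
  pop 1: no out-edges | ready=[6] | order so far=[0, 2, 3, 5, 1]
  pop 6: indeg[4]->0 | ready=[4] | order so far=[0, 2, 3, 5, 1, 6]
  pop 4: no out-edges | ready=[] | order so far=[0, 2, 3, 5, 1, 6, 4]
New canonical toposort: [0, 2, 3, 5, 1, 6, 4]
Compare positions:
  Node 0: index 0 -> 0 (same)
  Node 1: index 4 -> 4 (same)
  Node 2: index 1 -> 1 (same)
  Node 3: index 2 -> 2 (same)
  Node 4: index 5 -> 6 (moved)
  Node 5: index 3 -> 3 (same)
  Node 6: index 6 -> 5 (moved)
Nodes that changed position: 4 6

Answer: 4 6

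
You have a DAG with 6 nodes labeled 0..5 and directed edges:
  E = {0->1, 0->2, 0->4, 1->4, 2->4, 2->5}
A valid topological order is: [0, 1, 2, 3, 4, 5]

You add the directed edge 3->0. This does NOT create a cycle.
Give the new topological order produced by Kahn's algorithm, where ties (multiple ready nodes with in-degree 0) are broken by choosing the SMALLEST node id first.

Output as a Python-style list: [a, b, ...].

Answer: [3, 0, 1, 2, 4, 5]

Derivation:
Old toposort: [0, 1, 2, 3, 4, 5]
Added edge: 3->0
Position of 3 (3) > position of 0 (0). Must reorder: 3 must now come before 0.
Run Kahn's algorithm (break ties by smallest node id):
  initial in-degrees: [1, 1, 1, 0, 3, 1]
  ready (indeg=0): [3]
  pop 3: indeg[0]->0 | ready=[0] | order so far=[3]
  pop 0: indeg[1]->0; indeg[2]->0; indeg[4]->2 | ready=[1, 2] | order so far=[3, 0]
  pop 1: indeg[4]->1 | ready=[2] | order so far=[3, 0, 1]
  pop 2: indeg[4]->0; indeg[5]->0 | ready=[4, 5] | order so far=[3, 0, 1, 2]
  pop 4: no out-edges | ready=[5] | order so far=[3, 0, 1, 2, 4]
  pop 5: no out-edges | ready=[] | order so far=[3, 0, 1, 2, 4, 5]
  Result: [3, 0, 1, 2, 4, 5]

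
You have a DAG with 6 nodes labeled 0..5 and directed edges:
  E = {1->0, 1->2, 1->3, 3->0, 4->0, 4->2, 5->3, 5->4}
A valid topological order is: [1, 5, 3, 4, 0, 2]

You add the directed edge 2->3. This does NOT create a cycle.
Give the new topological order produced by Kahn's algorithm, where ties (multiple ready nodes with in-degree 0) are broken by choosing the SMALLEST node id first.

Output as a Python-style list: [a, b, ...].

Answer: [1, 5, 4, 2, 3, 0]

Derivation:
Old toposort: [1, 5, 3, 4, 0, 2]
Added edge: 2->3
Position of 2 (5) > position of 3 (2). Must reorder: 2 must now come before 3.
Run Kahn's algorithm (break ties by smallest node id):
  initial in-degrees: [3, 0, 2, 3, 1, 0]
  ready (indeg=0): [1, 5]
  pop 1: indeg[0]->2; indeg[2]->1; indeg[3]->2 | ready=[5] | order so far=[1]
  pop 5: indeg[3]->1; indeg[4]->0 | ready=[4] | order so far=[1, 5]
  pop 4: indeg[0]->1; indeg[2]->0 | ready=[2] | order so far=[1, 5, 4]
  pop 2: indeg[3]->0 | ready=[3] | order so far=[1, 5, 4, 2]
  pop 3: indeg[0]->0 | ready=[0] | order so far=[1, 5, 4, 2, 3]
  pop 0: no out-edges | ready=[] | order so far=[1, 5, 4, 2, 3, 0]
  Result: [1, 5, 4, 2, 3, 0]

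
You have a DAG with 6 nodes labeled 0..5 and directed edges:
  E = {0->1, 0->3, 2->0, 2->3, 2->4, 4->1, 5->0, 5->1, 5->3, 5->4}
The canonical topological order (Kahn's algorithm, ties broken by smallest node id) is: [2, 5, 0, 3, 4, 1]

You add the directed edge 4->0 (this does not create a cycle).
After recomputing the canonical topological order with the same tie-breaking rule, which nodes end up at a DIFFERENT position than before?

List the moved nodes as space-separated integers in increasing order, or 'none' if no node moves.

Answer: 0 1 3 4

Derivation:
Old toposort: [2, 5, 0, 3, 4, 1]
Added edge 4->0
Recompute Kahn (smallest-id tiebreak):
  initial in-degrees: [3, 3, 0, 3, 2, 0]
  ready (indeg=0): [2, 5]
  pop 2: indeg[0]->2; indeg[3]->2; indeg[4]->1 | ready=[5] | order so far=[2]
  pop 5: indeg[0]->1; indeg[1]->2; indeg[3]->1; indeg[4]->0 | ready=[4] | order so far=[2, 5]
  pop 4: indeg[0]->0; indeg[1]->1 | ready=[0] | order so far=[2, 5, 4]
  pop 0: indeg[1]->0; indeg[3]->0 | ready=[1, 3] | order so far=[2, 5, 4, 0]
  pop 1: no out-edges | ready=[3] | order so far=[2, 5, 4, 0, 1]
  pop 3: no out-edges | ready=[] | order so far=[2, 5, 4, 0, 1, 3]
New canonical toposort: [2, 5, 4, 0, 1, 3]
Compare positions:
  Node 0: index 2 -> 3 (moved)
  Node 1: index 5 -> 4 (moved)
  Node 2: index 0 -> 0 (same)
  Node 3: index 3 -> 5 (moved)
  Node 4: index 4 -> 2 (moved)
  Node 5: index 1 -> 1 (same)
Nodes that changed position: 0 1 3 4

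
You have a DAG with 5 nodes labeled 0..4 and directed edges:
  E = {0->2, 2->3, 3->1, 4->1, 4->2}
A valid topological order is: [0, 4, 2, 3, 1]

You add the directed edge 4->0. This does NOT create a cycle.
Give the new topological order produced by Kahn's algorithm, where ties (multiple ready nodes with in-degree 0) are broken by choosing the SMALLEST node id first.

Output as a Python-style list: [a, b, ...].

Old toposort: [0, 4, 2, 3, 1]
Added edge: 4->0
Position of 4 (1) > position of 0 (0). Must reorder: 4 must now come before 0.
Run Kahn's algorithm (break ties by smallest node id):
  initial in-degrees: [1, 2, 2, 1, 0]
  ready (indeg=0): [4]
  pop 4: indeg[0]->0; indeg[1]->1; indeg[2]->1 | ready=[0] | order so far=[4]
  pop 0: indeg[2]->0 | ready=[2] | order so far=[4, 0]
  pop 2: indeg[3]->0 | ready=[3] | order so far=[4, 0, 2]
  pop 3: indeg[1]->0 | ready=[1] | order so far=[4, 0, 2, 3]
  pop 1: no out-edges | ready=[] | order so far=[4, 0, 2, 3, 1]
  Result: [4, 0, 2, 3, 1]

Answer: [4, 0, 2, 3, 1]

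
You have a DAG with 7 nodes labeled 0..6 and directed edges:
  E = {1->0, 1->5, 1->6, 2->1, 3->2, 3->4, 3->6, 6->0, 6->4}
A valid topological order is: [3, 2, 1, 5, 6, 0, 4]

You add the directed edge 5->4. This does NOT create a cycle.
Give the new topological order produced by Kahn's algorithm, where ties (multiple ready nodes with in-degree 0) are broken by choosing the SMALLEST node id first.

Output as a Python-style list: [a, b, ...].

Old toposort: [3, 2, 1, 5, 6, 0, 4]
Added edge: 5->4
Position of 5 (3) < position of 4 (6). Old order still valid.
Run Kahn's algorithm (break ties by smallest node id):
  initial in-degrees: [2, 1, 1, 0, 3, 1, 2]
  ready (indeg=0): [3]
  pop 3: indeg[2]->0; indeg[4]->2; indeg[6]->1 | ready=[2] | order so far=[3]
  pop 2: indeg[1]->0 | ready=[1] | order so far=[3, 2]
  pop 1: indeg[0]->1; indeg[5]->0; indeg[6]->0 | ready=[5, 6] | order so far=[3, 2, 1]
  pop 5: indeg[4]->1 | ready=[6] | order so far=[3, 2, 1, 5]
  pop 6: indeg[0]->0; indeg[4]->0 | ready=[0, 4] | order so far=[3, 2, 1, 5, 6]
  pop 0: no out-edges | ready=[4] | order so far=[3, 2, 1, 5, 6, 0]
  pop 4: no out-edges | ready=[] | order so far=[3, 2, 1, 5, 6, 0, 4]
  Result: [3, 2, 1, 5, 6, 0, 4]

Answer: [3, 2, 1, 5, 6, 0, 4]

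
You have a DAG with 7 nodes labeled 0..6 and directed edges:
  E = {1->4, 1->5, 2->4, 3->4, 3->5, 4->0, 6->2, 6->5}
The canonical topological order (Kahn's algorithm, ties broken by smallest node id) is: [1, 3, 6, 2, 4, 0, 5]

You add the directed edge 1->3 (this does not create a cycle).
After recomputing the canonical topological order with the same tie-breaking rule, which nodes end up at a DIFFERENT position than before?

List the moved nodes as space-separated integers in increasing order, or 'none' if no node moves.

Old toposort: [1, 3, 6, 2, 4, 0, 5]
Added edge 1->3
Recompute Kahn (smallest-id tiebreak):
  initial in-degrees: [1, 0, 1, 1, 3, 3, 0]
  ready (indeg=0): [1, 6]
  pop 1: indeg[3]->0; indeg[4]->2; indeg[5]->2 | ready=[3, 6] | order so far=[1]
  pop 3: indeg[4]->1; indeg[5]->1 | ready=[6] | order so far=[1, 3]
  pop 6: indeg[2]->0; indeg[5]->0 | ready=[2, 5] | order so far=[1, 3, 6]
  pop 2: indeg[4]->0 | ready=[4, 5] | order so far=[1, 3, 6, 2]
  pop 4: indeg[0]->0 | ready=[0, 5] | order so far=[1, 3, 6, 2, 4]
  pop 0: no out-edges | ready=[5] | order so far=[1, 3, 6, 2, 4, 0]
  pop 5: no out-edges | ready=[] | order so far=[1, 3, 6, 2, 4, 0, 5]
New canonical toposort: [1, 3, 6, 2, 4, 0, 5]
Compare positions:
  Node 0: index 5 -> 5 (same)
  Node 1: index 0 -> 0 (same)
  Node 2: index 3 -> 3 (same)
  Node 3: index 1 -> 1 (same)
  Node 4: index 4 -> 4 (same)
  Node 5: index 6 -> 6 (same)
  Node 6: index 2 -> 2 (same)
Nodes that changed position: none

Answer: none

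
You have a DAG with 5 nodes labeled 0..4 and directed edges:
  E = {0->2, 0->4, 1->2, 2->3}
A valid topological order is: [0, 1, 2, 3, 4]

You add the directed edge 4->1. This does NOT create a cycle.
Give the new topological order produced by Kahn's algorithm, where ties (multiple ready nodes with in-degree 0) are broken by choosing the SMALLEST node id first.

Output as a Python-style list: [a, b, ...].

Old toposort: [0, 1, 2, 3, 4]
Added edge: 4->1
Position of 4 (4) > position of 1 (1). Must reorder: 4 must now come before 1.
Run Kahn's algorithm (break ties by smallest node id):
  initial in-degrees: [0, 1, 2, 1, 1]
  ready (indeg=0): [0]
  pop 0: indeg[2]->1; indeg[4]->0 | ready=[4] | order so far=[0]
  pop 4: indeg[1]->0 | ready=[1] | order so far=[0, 4]
  pop 1: indeg[2]->0 | ready=[2] | order so far=[0, 4, 1]
  pop 2: indeg[3]->0 | ready=[3] | order so far=[0, 4, 1, 2]
  pop 3: no out-edges | ready=[] | order so far=[0, 4, 1, 2, 3]
  Result: [0, 4, 1, 2, 3]

Answer: [0, 4, 1, 2, 3]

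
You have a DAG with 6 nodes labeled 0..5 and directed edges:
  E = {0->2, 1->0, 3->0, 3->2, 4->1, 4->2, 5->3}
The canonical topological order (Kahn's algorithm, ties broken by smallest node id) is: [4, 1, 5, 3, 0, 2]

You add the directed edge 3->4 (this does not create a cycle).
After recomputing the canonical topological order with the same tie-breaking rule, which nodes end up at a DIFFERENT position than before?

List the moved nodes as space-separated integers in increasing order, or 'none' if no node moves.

Old toposort: [4, 1, 5, 3, 0, 2]
Added edge 3->4
Recompute Kahn (smallest-id tiebreak):
  initial in-degrees: [2, 1, 3, 1, 1, 0]
  ready (indeg=0): [5]
  pop 5: indeg[3]->0 | ready=[3] | order so far=[5]
  pop 3: indeg[0]->1; indeg[2]->2; indeg[4]->0 | ready=[4] | order so far=[5, 3]
  pop 4: indeg[1]->0; indeg[2]->1 | ready=[1] | order so far=[5, 3, 4]
  pop 1: indeg[0]->0 | ready=[0] | order so far=[5, 3, 4, 1]
  pop 0: indeg[2]->0 | ready=[2] | order so far=[5, 3, 4, 1, 0]
  pop 2: no out-edges | ready=[] | order so far=[5, 3, 4, 1, 0, 2]
New canonical toposort: [5, 3, 4, 1, 0, 2]
Compare positions:
  Node 0: index 4 -> 4 (same)
  Node 1: index 1 -> 3 (moved)
  Node 2: index 5 -> 5 (same)
  Node 3: index 3 -> 1 (moved)
  Node 4: index 0 -> 2 (moved)
  Node 5: index 2 -> 0 (moved)
Nodes that changed position: 1 3 4 5

Answer: 1 3 4 5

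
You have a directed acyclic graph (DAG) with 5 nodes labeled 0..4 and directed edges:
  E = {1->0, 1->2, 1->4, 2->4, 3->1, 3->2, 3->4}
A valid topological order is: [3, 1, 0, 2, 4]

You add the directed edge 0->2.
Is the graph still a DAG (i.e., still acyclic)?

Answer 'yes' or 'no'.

Answer: yes

Derivation:
Given toposort: [3, 1, 0, 2, 4]
Position of 0: index 2; position of 2: index 3
New edge 0->2: forward
Forward edge: respects the existing order. Still a DAG, same toposort still valid.
Still a DAG? yes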